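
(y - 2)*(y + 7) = y^2 + 5*y - 14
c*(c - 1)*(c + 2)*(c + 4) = c^4 + 5*c^3 + 2*c^2 - 8*c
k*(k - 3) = k^2 - 3*k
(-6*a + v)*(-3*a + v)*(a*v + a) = 18*a^3*v + 18*a^3 - 9*a^2*v^2 - 9*a^2*v + a*v^3 + a*v^2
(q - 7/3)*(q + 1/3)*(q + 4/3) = q^3 - 2*q^2/3 - 31*q/9 - 28/27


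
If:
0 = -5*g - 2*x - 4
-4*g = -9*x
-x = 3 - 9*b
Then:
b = 143/477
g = -36/53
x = -16/53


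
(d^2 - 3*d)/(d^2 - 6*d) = (d - 3)/(d - 6)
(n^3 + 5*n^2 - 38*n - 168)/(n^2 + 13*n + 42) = (n^2 - 2*n - 24)/(n + 6)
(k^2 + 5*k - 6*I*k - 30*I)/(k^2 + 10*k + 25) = (k - 6*I)/(k + 5)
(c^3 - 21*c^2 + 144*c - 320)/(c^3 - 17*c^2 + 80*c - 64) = (c - 5)/(c - 1)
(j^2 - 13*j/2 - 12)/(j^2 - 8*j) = (j + 3/2)/j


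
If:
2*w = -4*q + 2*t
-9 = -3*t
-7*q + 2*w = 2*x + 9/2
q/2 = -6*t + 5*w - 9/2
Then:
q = -5/7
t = 3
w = 31/7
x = 131/28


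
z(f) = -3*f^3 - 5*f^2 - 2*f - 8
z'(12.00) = -1418.00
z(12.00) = -5936.00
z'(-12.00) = -1178.00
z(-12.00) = 4480.00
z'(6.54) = -452.34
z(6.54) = -1074.12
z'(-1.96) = -16.97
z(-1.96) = -0.70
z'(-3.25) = -64.56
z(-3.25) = 48.67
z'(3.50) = -147.25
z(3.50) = -204.88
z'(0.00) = -2.00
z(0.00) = -8.00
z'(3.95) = -181.92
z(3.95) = -278.80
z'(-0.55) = 0.78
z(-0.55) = -7.91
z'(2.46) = -81.06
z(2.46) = -87.84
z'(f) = -9*f^2 - 10*f - 2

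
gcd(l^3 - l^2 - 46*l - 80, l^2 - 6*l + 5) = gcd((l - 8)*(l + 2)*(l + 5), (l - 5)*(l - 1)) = 1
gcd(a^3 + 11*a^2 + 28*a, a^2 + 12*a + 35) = a + 7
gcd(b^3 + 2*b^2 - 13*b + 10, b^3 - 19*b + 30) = b^2 + 3*b - 10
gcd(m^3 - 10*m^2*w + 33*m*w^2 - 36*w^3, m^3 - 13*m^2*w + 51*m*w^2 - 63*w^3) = m^2 - 6*m*w + 9*w^2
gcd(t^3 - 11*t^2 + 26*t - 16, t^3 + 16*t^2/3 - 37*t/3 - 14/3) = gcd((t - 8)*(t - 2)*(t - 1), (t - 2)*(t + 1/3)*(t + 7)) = t - 2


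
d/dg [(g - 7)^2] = 2*g - 14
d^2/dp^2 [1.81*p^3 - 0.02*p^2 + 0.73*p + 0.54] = 10.86*p - 0.04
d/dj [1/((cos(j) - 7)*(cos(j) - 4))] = (2*cos(j) - 11)*sin(j)/((cos(j) - 7)^2*(cos(j) - 4)^2)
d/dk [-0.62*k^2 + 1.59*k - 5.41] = 1.59 - 1.24*k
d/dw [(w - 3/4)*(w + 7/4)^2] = (4*w + 7)*(12*w + 1)/16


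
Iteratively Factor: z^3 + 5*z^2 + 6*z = (z + 3)*(z^2 + 2*z) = (z + 2)*(z + 3)*(z)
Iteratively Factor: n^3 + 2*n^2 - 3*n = (n)*(n^2 + 2*n - 3) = n*(n - 1)*(n + 3)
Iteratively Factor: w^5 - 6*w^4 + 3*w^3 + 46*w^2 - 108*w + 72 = (w - 2)*(w^4 - 4*w^3 - 5*w^2 + 36*w - 36) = (w - 2)*(w + 3)*(w^3 - 7*w^2 + 16*w - 12) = (w - 2)^2*(w + 3)*(w^2 - 5*w + 6) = (w - 2)^3*(w + 3)*(w - 3)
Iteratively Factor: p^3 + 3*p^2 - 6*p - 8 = (p + 1)*(p^2 + 2*p - 8) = (p + 1)*(p + 4)*(p - 2)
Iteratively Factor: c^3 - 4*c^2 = (c)*(c^2 - 4*c) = c*(c - 4)*(c)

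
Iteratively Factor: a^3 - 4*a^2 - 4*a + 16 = (a - 4)*(a^2 - 4) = (a - 4)*(a - 2)*(a + 2)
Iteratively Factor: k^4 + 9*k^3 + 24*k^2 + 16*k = (k + 1)*(k^3 + 8*k^2 + 16*k) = k*(k + 1)*(k^2 + 8*k + 16) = k*(k + 1)*(k + 4)*(k + 4)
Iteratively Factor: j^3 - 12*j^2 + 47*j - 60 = (j - 5)*(j^2 - 7*j + 12) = (j - 5)*(j - 4)*(j - 3)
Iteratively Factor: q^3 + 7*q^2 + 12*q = (q + 4)*(q^2 + 3*q) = q*(q + 4)*(q + 3)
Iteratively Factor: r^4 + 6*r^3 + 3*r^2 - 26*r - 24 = (r + 3)*(r^3 + 3*r^2 - 6*r - 8) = (r - 2)*(r + 3)*(r^2 + 5*r + 4) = (r - 2)*(r + 1)*(r + 3)*(r + 4)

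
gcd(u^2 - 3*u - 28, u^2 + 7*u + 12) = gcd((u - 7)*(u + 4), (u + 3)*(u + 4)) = u + 4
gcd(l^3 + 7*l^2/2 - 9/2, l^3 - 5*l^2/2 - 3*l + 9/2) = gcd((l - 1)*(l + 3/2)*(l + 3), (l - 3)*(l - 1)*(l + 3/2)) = l^2 + l/2 - 3/2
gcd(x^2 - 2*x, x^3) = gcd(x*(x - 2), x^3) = x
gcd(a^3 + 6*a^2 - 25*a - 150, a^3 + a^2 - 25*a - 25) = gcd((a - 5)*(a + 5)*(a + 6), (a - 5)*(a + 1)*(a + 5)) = a^2 - 25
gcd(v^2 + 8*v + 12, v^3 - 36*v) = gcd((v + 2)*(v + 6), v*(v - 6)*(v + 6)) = v + 6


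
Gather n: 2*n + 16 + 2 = 2*n + 18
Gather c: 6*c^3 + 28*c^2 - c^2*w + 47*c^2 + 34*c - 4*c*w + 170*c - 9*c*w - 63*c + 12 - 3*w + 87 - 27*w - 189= 6*c^3 + c^2*(75 - w) + c*(141 - 13*w) - 30*w - 90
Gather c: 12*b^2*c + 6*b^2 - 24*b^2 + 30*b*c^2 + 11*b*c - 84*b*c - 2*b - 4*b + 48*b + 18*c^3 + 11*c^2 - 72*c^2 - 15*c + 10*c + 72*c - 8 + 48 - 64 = -18*b^2 + 42*b + 18*c^3 + c^2*(30*b - 61) + c*(12*b^2 - 73*b + 67) - 24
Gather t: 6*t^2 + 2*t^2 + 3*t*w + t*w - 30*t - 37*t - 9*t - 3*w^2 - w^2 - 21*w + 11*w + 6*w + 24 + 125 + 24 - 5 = 8*t^2 + t*(4*w - 76) - 4*w^2 - 4*w + 168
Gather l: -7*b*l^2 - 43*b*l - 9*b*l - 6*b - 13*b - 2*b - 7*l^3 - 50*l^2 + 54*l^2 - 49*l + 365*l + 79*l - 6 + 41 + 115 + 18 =-21*b - 7*l^3 + l^2*(4 - 7*b) + l*(395 - 52*b) + 168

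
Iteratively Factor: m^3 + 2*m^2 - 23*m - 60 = (m + 4)*(m^2 - 2*m - 15) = (m - 5)*(m + 4)*(m + 3)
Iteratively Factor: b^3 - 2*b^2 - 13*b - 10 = (b - 5)*(b^2 + 3*b + 2) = (b - 5)*(b + 2)*(b + 1)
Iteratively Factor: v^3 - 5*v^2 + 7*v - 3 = (v - 1)*(v^2 - 4*v + 3) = (v - 1)^2*(v - 3)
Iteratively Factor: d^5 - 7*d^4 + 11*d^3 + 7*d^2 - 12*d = (d - 1)*(d^4 - 6*d^3 + 5*d^2 + 12*d) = (d - 3)*(d - 1)*(d^3 - 3*d^2 - 4*d) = (d - 3)*(d - 1)*(d + 1)*(d^2 - 4*d) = d*(d - 3)*(d - 1)*(d + 1)*(d - 4)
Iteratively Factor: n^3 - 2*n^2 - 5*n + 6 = (n + 2)*(n^2 - 4*n + 3) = (n - 3)*(n + 2)*(n - 1)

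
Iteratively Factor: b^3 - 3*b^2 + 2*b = (b - 2)*(b^2 - b) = (b - 2)*(b - 1)*(b)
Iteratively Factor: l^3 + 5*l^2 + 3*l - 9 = (l + 3)*(l^2 + 2*l - 3) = (l - 1)*(l + 3)*(l + 3)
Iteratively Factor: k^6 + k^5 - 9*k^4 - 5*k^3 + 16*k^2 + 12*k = (k - 2)*(k^5 + 3*k^4 - 3*k^3 - 11*k^2 - 6*k) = k*(k - 2)*(k^4 + 3*k^3 - 3*k^2 - 11*k - 6) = k*(k - 2)^2*(k^3 + 5*k^2 + 7*k + 3) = k*(k - 2)^2*(k + 3)*(k^2 + 2*k + 1) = k*(k - 2)^2*(k + 1)*(k + 3)*(k + 1)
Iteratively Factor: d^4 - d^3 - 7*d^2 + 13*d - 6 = (d - 1)*(d^3 - 7*d + 6) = (d - 1)*(d + 3)*(d^2 - 3*d + 2) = (d - 1)^2*(d + 3)*(d - 2)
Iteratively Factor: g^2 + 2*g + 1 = (g + 1)*(g + 1)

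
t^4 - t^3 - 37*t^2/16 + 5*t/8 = t*(t - 2)*(t - 1/4)*(t + 5/4)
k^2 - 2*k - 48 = (k - 8)*(k + 6)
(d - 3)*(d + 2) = d^2 - d - 6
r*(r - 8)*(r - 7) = r^3 - 15*r^2 + 56*r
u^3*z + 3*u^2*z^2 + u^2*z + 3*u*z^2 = u*(u + 3*z)*(u*z + z)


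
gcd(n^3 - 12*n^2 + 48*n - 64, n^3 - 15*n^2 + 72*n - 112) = n^2 - 8*n + 16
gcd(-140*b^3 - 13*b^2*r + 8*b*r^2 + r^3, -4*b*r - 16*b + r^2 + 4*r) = -4*b + r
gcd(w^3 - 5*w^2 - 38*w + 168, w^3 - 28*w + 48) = w^2 + 2*w - 24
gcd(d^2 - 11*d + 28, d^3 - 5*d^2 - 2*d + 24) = d - 4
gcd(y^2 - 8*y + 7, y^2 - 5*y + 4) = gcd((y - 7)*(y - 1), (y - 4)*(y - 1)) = y - 1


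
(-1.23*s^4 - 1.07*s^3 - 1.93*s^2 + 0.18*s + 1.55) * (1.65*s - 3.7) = -2.0295*s^5 + 2.7855*s^4 + 0.774500000000001*s^3 + 7.438*s^2 + 1.8915*s - 5.735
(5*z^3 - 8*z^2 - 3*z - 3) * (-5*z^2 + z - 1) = -25*z^5 + 45*z^4 + 2*z^3 + 20*z^2 + 3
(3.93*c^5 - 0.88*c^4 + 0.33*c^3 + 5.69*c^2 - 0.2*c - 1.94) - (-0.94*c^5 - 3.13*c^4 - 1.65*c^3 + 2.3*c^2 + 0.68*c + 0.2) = 4.87*c^5 + 2.25*c^4 + 1.98*c^3 + 3.39*c^2 - 0.88*c - 2.14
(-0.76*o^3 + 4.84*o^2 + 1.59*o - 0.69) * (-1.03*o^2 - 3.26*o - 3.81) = 0.7828*o^5 - 2.5076*o^4 - 14.5205*o^3 - 22.9131*o^2 - 3.8085*o + 2.6289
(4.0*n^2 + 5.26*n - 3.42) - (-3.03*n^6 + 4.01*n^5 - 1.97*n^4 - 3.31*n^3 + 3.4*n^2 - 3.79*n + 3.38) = 3.03*n^6 - 4.01*n^5 + 1.97*n^4 + 3.31*n^3 + 0.6*n^2 + 9.05*n - 6.8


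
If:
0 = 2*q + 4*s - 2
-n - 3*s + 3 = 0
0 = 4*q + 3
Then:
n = 3/8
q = -3/4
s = 7/8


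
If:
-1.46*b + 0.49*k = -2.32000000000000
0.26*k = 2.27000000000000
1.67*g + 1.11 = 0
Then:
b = 4.52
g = -0.66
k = 8.73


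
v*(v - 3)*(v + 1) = v^3 - 2*v^2 - 3*v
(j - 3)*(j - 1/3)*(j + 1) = j^3 - 7*j^2/3 - 7*j/3 + 1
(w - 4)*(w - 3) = w^2 - 7*w + 12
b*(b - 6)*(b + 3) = b^3 - 3*b^2 - 18*b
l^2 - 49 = (l - 7)*(l + 7)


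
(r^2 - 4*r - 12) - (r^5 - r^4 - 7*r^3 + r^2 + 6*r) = -r^5 + r^4 + 7*r^3 - 10*r - 12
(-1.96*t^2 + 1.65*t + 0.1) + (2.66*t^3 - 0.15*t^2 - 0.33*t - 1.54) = 2.66*t^3 - 2.11*t^2 + 1.32*t - 1.44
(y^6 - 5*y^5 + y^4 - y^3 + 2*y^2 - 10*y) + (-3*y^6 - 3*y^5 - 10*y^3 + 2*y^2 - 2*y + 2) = -2*y^6 - 8*y^5 + y^4 - 11*y^3 + 4*y^2 - 12*y + 2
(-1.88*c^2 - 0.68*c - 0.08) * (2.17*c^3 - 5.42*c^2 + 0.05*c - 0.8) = -4.0796*c^5 + 8.714*c^4 + 3.418*c^3 + 1.9036*c^2 + 0.54*c + 0.064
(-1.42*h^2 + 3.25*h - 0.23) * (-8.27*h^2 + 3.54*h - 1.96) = 11.7434*h^4 - 31.9043*h^3 + 16.1903*h^2 - 7.1842*h + 0.4508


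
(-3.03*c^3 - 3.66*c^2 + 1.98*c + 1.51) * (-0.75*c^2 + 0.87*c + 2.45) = 2.2725*c^5 + 0.1089*c^4 - 12.0927*c^3 - 8.3769*c^2 + 6.1647*c + 3.6995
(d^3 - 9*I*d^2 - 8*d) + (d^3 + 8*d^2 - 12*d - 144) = 2*d^3 + 8*d^2 - 9*I*d^2 - 20*d - 144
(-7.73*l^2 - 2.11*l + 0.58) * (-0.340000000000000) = 2.6282*l^2 + 0.7174*l - 0.1972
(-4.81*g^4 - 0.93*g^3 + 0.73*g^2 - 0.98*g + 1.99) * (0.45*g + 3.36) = -2.1645*g^5 - 16.5801*g^4 - 2.7963*g^3 + 2.0118*g^2 - 2.3973*g + 6.6864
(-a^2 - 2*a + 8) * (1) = -a^2 - 2*a + 8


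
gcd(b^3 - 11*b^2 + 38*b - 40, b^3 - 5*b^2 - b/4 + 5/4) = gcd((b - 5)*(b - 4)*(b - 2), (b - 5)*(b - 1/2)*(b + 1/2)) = b - 5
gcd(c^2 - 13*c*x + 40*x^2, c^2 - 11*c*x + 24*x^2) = -c + 8*x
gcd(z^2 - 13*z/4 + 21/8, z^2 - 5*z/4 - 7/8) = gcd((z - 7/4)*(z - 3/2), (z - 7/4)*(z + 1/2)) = z - 7/4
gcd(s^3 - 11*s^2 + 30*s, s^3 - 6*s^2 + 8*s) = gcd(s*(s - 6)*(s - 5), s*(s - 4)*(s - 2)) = s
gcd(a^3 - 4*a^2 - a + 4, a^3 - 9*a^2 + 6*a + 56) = a - 4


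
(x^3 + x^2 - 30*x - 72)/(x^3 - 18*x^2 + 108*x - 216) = (x^2 + 7*x + 12)/(x^2 - 12*x + 36)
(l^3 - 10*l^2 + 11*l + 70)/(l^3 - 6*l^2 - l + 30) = (l - 7)/(l - 3)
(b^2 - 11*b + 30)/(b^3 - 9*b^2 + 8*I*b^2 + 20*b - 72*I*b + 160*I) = (b - 6)/(b^2 + b*(-4 + 8*I) - 32*I)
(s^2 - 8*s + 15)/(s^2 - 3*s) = (s - 5)/s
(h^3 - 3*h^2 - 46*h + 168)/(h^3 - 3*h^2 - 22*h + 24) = (h^2 + 3*h - 28)/(h^2 + 3*h - 4)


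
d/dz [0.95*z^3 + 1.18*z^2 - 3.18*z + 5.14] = 2.85*z^2 + 2.36*z - 3.18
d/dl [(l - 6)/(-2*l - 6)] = -9/(2*(l + 3)^2)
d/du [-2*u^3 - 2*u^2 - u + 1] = -6*u^2 - 4*u - 1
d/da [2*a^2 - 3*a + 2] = 4*a - 3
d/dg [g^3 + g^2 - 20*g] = 3*g^2 + 2*g - 20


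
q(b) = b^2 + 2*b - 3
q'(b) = 2*b + 2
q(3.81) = 19.14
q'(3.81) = 9.62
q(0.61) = -1.41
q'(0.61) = 3.22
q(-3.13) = 0.54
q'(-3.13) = -4.26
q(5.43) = 37.34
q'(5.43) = 12.86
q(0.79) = -0.80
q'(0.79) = 3.58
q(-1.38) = -3.86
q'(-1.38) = -0.76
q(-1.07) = -4.00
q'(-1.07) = -0.14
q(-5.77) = 18.75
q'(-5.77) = -9.54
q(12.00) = 165.00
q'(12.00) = 26.00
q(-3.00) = 0.00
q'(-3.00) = -4.00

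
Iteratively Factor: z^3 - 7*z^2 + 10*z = (z - 2)*(z^2 - 5*z) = z*(z - 2)*(z - 5)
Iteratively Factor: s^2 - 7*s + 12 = (s - 3)*(s - 4)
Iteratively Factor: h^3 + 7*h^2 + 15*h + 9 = (h + 1)*(h^2 + 6*h + 9) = (h + 1)*(h + 3)*(h + 3)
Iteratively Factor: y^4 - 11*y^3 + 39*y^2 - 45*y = (y)*(y^3 - 11*y^2 + 39*y - 45) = y*(y - 3)*(y^2 - 8*y + 15) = y*(y - 3)^2*(y - 5)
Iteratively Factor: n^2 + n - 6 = (n + 3)*(n - 2)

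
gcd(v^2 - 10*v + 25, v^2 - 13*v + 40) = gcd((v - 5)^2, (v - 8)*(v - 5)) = v - 5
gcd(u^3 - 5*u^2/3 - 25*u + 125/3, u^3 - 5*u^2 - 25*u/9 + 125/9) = u^2 - 20*u/3 + 25/3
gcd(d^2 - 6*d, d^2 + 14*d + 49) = 1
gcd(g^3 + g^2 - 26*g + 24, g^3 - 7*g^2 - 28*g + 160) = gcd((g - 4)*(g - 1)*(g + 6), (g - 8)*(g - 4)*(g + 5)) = g - 4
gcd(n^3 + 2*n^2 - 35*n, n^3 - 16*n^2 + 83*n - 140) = n - 5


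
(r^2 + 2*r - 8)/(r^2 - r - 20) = (r - 2)/(r - 5)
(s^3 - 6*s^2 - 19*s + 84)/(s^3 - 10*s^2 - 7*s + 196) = (s - 3)/(s - 7)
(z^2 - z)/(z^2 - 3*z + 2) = z/(z - 2)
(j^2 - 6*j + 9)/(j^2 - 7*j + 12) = (j - 3)/(j - 4)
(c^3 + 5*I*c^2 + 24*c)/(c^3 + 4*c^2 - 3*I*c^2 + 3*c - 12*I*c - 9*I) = c*(c + 8*I)/(c^2 + 4*c + 3)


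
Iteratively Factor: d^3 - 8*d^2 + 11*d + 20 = (d + 1)*(d^2 - 9*d + 20) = (d - 5)*(d + 1)*(d - 4)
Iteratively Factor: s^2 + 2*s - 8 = (s - 2)*(s + 4)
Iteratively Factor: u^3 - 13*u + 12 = (u + 4)*(u^2 - 4*u + 3) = (u - 3)*(u + 4)*(u - 1)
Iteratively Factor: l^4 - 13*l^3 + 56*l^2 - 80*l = (l - 4)*(l^3 - 9*l^2 + 20*l) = l*(l - 4)*(l^2 - 9*l + 20) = l*(l - 5)*(l - 4)*(l - 4)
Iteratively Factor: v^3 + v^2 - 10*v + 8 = (v - 1)*(v^2 + 2*v - 8) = (v - 1)*(v + 4)*(v - 2)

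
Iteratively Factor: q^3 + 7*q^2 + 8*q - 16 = (q + 4)*(q^2 + 3*q - 4) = (q - 1)*(q + 4)*(q + 4)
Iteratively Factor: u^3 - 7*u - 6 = (u + 2)*(u^2 - 2*u - 3) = (u + 1)*(u + 2)*(u - 3)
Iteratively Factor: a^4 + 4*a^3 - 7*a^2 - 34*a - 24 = (a + 1)*(a^3 + 3*a^2 - 10*a - 24) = (a + 1)*(a + 2)*(a^2 + a - 12) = (a + 1)*(a + 2)*(a + 4)*(a - 3)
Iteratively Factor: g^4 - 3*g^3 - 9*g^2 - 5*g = (g - 5)*(g^3 + 2*g^2 + g) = (g - 5)*(g + 1)*(g^2 + g) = (g - 5)*(g + 1)^2*(g)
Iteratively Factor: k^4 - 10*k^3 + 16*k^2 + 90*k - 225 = (k - 5)*(k^3 - 5*k^2 - 9*k + 45) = (k - 5)*(k - 3)*(k^2 - 2*k - 15) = (k - 5)*(k - 3)*(k + 3)*(k - 5)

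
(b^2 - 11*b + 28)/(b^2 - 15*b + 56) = (b - 4)/(b - 8)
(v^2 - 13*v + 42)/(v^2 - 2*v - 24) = (v - 7)/(v + 4)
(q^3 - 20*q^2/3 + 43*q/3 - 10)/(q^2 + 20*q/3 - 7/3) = (3*q^3 - 20*q^2 + 43*q - 30)/(3*q^2 + 20*q - 7)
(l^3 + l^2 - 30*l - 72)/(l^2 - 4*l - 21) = (l^2 - 2*l - 24)/(l - 7)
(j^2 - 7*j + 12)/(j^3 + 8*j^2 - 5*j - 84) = (j - 4)/(j^2 + 11*j + 28)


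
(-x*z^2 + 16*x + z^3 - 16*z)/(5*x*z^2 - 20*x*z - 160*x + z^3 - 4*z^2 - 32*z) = (-x*z + 4*x + z^2 - 4*z)/(5*x*z - 40*x + z^2 - 8*z)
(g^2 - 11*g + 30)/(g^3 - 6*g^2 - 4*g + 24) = (g - 5)/(g^2 - 4)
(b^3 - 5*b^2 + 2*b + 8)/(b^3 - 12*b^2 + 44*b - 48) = (b + 1)/(b - 6)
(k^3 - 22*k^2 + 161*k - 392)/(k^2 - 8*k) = k - 14 + 49/k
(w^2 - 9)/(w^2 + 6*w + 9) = (w - 3)/(w + 3)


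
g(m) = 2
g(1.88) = 2.00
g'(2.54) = 0.00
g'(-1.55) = 0.00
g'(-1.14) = 0.00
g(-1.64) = 2.00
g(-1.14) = 2.00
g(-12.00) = 2.00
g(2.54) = 2.00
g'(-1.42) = 0.00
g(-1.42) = 2.00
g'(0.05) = 0.00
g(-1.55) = 2.00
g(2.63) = 2.00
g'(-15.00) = 0.00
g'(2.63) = 0.00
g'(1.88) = 0.00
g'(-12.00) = 0.00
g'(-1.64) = 0.00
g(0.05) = 2.00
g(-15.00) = 2.00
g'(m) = 0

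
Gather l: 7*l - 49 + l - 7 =8*l - 56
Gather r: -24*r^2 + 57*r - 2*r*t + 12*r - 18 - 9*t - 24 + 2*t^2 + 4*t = -24*r^2 + r*(69 - 2*t) + 2*t^2 - 5*t - 42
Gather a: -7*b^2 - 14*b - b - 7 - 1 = -7*b^2 - 15*b - 8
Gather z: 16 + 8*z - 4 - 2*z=6*z + 12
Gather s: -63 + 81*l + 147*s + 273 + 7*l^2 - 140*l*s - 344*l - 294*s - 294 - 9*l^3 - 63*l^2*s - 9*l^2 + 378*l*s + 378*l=-9*l^3 - 2*l^2 + 115*l + s*(-63*l^2 + 238*l - 147) - 84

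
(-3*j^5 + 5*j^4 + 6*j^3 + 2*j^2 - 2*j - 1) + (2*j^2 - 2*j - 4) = -3*j^5 + 5*j^4 + 6*j^3 + 4*j^2 - 4*j - 5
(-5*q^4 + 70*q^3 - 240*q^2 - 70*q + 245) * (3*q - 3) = -15*q^5 + 225*q^4 - 930*q^3 + 510*q^2 + 945*q - 735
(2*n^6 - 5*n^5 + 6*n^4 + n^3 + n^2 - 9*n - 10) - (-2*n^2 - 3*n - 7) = 2*n^6 - 5*n^5 + 6*n^4 + n^3 + 3*n^2 - 6*n - 3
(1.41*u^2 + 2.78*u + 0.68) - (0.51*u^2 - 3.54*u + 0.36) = 0.9*u^2 + 6.32*u + 0.32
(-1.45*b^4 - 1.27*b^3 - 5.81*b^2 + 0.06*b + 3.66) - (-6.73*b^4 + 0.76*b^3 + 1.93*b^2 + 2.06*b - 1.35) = 5.28*b^4 - 2.03*b^3 - 7.74*b^2 - 2.0*b + 5.01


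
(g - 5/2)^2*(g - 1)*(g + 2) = g^4 - 4*g^3 - 3*g^2/4 + 65*g/4 - 25/2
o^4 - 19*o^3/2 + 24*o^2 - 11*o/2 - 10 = (o - 5)*(o - 4)*(o - 1)*(o + 1/2)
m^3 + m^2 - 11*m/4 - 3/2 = (m - 3/2)*(m + 1/2)*(m + 2)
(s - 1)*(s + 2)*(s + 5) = s^3 + 6*s^2 + 3*s - 10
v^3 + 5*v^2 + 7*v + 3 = (v + 1)^2*(v + 3)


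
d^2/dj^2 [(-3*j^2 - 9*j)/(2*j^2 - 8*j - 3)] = 6*(-28*j^3 - 18*j^2 - 54*j + 63)/(8*j^6 - 96*j^5 + 348*j^4 - 224*j^3 - 522*j^2 - 216*j - 27)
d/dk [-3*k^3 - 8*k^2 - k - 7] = -9*k^2 - 16*k - 1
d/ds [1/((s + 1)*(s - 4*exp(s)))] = (-s + (s + 1)*(4*exp(s) - 1) + 4*exp(s))/((s + 1)^2*(s - 4*exp(s))^2)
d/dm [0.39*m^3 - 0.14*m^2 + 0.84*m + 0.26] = 1.17*m^2 - 0.28*m + 0.84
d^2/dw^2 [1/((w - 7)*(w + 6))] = 2*((w - 7)^2 + (w - 7)*(w + 6) + (w + 6)^2)/((w - 7)^3*(w + 6)^3)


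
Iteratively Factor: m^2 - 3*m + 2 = (m - 2)*(m - 1)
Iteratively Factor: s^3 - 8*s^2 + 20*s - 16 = (s - 2)*(s^2 - 6*s + 8) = (s - 4)*(s - 2)*(s - 2)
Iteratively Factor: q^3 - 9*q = (q - 3)*(q^2 + 3*q) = q*(q - 3)*(q + 3)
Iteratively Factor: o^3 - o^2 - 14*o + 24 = (o + 4)*(o^2 - 5*o + 6) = (o - 2)*(o + 4)*(o - 3)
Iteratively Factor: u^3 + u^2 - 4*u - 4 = (u - 2)*(u^2 + 3*u + 2) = (u - 2)*(u + 2)*(u + 1)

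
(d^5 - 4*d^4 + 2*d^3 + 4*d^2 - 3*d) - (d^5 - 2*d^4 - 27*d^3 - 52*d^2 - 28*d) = -2*d^4 + 29*d^3 + 56*d^2 + 25*d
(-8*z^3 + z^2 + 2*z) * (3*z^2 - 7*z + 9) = -24*z^5 + 59*z^4 - 73*z^3 - 5*z^2 + 18*z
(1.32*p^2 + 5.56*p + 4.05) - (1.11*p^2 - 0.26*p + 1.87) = 0.21*p^2 + 5.82*p + 2.18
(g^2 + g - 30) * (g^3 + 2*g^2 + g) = g^5 + 3*g^4 - 27*g^3 - 59*g^2 - 30*g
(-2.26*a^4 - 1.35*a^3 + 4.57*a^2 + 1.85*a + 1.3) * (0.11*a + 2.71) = -0.2486*a^5 - 6.2731*a^4 - 3.1558*a^3 + 12.5882*a^2 + 5.1565*a + 3.523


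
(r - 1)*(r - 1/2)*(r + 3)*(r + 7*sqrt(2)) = r^4 + 3*r^3/2 + 7*sqrt(2)*r^3 - 4*r^2 + 21*sqrt(2)*r^2/2 - 28*sqrt(2)*r + 3*r/2 + 21*sqrt(2)/2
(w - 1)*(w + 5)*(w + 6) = w^3 + 10*w^2 + 19*w - 30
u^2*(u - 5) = u^3 - 5*u^2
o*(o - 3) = o^2 - 3*o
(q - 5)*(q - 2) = q^2 - 7*q + 10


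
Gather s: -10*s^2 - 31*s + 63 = -10*s^2 - 31*s + 63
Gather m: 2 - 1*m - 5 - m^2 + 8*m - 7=-m^2 + 7*m - 10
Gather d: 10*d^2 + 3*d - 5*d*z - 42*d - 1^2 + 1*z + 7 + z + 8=10*d^2 + d*(-5*z - 39) + 2*z + 14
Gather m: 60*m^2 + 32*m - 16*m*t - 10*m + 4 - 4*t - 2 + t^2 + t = 60*m^2 + m*(22 - 16*t) + t^2 - 3*t + 2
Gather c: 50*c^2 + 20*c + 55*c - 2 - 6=50*c^2 + 75*c - 8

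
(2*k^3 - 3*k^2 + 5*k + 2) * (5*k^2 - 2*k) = 10*k^5 - 19*k^4 + 31*k^3 - 4*k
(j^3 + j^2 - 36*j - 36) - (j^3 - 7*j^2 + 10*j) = 8*j^2 - 46*j - 36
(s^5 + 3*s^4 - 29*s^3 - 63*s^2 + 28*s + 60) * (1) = s^5 + 3*s^4 - 29*s^3 - 63*s^2 + 28*s + 60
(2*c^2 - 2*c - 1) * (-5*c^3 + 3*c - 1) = -10*c^5 + 10*c^4 + 11*c^3 - 8*c^2 - c + 1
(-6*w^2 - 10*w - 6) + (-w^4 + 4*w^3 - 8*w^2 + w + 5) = -w^4 + 4*w^3 - 14*w^2 - 9*w - 1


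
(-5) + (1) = -4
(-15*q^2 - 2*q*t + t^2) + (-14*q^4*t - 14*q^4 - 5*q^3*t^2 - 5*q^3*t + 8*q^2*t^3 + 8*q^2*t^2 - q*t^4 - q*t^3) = -14*q^4*t - 14*q^4 - 5*q^3*t^2 - 5*q^3*t + 8*q^2*t^3 + 8*q^2*t^2 - 15*q^2 - q*t^4 - q*t^3 - 2*q*t + t^2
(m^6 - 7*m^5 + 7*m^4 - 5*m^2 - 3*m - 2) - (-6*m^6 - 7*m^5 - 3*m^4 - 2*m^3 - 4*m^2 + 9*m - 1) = 7*m^6 + 10*m^4 + 2*m^3 - m^2 - 12*m - 1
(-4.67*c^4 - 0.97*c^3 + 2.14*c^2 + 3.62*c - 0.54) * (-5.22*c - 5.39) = 24.3774*c^5 + 30.2347*c^4 - 5.9425*c^3 - 30.431*c^2 - 16.693*c + 2.9106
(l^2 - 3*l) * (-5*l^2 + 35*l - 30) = -5*l^4 + 50*l^3 - 135*l^2 + 90*l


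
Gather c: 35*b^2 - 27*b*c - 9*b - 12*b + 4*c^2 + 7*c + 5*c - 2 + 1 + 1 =35*b^2 - 21*b + 4*c^2 + c*(12 - 27*b)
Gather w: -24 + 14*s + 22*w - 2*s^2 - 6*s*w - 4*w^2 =-2*s^2 + 14*s - 4*w^2 + w*(22 - 6*s) - 24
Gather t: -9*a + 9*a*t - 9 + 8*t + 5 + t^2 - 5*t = -9*a + t^2 + t*(9*a + 3) - 4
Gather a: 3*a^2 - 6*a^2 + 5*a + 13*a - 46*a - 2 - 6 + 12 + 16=-3*a^2 - 28*a + 20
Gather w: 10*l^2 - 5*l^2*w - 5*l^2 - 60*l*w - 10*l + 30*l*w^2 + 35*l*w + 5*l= 5*l^2 + 30*l*w^2 - 5*l + w*(-5*l^2 - 25*l)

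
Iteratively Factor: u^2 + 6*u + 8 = (u + 2)*(u + 4)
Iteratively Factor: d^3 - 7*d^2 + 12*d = (d - 3)*(d^2 - 4*d) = d*(d - 3)*(d - 4)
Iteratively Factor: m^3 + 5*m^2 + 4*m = (m + 4)*(m^2 + m) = (m + 1)*(m + 4)*(m)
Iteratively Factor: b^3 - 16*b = (b)*(b^2 - 16) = b*(b + 4)*(b - 4)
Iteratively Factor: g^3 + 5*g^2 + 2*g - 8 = (g + 4)*(g^2 + g - 2) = (g + 2)*(g + 4)*(g - 1)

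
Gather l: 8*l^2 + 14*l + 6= 8*l^2 + 14*l + 6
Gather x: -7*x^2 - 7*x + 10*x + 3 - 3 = -7*x^2 + 3*x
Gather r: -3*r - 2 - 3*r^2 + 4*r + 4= -3*r^2 + r + 2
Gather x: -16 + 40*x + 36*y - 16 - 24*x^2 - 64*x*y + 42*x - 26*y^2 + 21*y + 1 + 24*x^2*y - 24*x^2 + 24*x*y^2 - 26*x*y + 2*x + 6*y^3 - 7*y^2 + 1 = x^2*(24*y - 48) + x*(24*y^2 - 90*y + 84) + 6*y^3 - 33*y^2 + 57*y - 30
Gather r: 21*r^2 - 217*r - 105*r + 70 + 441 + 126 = 21*r^2 - 322*r + 637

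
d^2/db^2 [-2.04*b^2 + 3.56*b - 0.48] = -4.08000000000000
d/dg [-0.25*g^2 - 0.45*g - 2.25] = -0.5*g - 0.45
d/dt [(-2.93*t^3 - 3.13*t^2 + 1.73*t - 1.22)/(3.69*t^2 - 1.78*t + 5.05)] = (-10.8117*t^4 + 10.4308*t^3 - 45.2018*t^2 - 22.6094*t + 6.5649)/(13.6161*t^4 - 13.1364*t^3 + 40.4374*t^2 - 17.978*t + 25.5025)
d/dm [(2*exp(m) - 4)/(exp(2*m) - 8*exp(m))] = 2*(-exp(2*m) + 4*exp(m) - 16)*exp(-m)/(exp(2*m) - 16*exp(m) + 64)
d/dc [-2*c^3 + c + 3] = 1 - 6*c^2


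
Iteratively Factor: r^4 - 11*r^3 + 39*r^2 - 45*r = (r - 3)*(r^3 - 8*r^2 + 15*r) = (r - 3)^2*(r^2 - 5*r) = r*(r - 3)^2*(r - 5)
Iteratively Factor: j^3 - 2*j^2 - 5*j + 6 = (j - 3)*(j^2 + j - 2) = (j - 3)*(j - 1)*(j + 2)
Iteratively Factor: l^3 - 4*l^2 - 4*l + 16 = (l + 2)*(l^2 - 6*l + 8) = (l - 4)*(l + 2)*(l - 2)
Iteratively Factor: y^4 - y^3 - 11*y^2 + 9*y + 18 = (y - 3)*(y^3 + 2*y^2 - 5*y - 6) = (y - 3)*(y - 2)*(y^2 + 4*y + 3) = (y - 3)*(y - 2)*(y + 3)*(y + 1)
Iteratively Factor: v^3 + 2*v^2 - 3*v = (v - 1)*(v^2 + 3*v) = (v - 1)*(v + 3)*(v)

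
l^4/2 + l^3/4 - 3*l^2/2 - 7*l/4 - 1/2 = (l/2 + 1/2)*(l - 2)*(l + 1/2)*(l + 1)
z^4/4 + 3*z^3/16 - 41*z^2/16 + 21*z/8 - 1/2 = (z/4 + 1)*(z - 2)*(z - 1)*(z - 1/4)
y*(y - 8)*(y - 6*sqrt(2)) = y^3 - 6*sqrt(2)*y^2 - 8*y^2 + 48*sqrt(2)*y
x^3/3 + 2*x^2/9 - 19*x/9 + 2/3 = (x/3 + 1)*(x - 2)*(x - 1/3)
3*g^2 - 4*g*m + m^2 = (-3*g + m)*(-g + m)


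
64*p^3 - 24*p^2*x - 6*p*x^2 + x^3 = (-8*p + x)*(-2*p + x)*(4*p + x)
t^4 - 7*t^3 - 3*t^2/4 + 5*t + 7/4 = (t - 7)*(t - 1)*(t + 1/2)^2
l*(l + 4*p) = l^2 + 4*l*p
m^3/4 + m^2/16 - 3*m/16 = m*(m/4 + 1/4)*(m - 3/4)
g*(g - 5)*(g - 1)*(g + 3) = g^4 - 3*g^3 - 13*g^2 + 15*g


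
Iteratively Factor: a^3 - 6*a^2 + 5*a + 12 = (a - 4)*(a^2 - 2*a - 3) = (a - 4)*(a + 1)*(a - 3)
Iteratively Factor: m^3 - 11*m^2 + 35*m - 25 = (m - 5)*(m^2 - 6*m + 5) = (m - 5)*(m - 1)*(m - 5)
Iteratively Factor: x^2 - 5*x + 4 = (x - 1)*(x - 4)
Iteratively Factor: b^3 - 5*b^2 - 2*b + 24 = (b + 2)*(b^2 - 7*b + 12) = (b - 4)*(b + 2)*(b - 3)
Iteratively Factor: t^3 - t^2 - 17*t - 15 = (t + 1)*(t^2 - 2*t - 15) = (t - 5)*(t + 1)*(t + 3)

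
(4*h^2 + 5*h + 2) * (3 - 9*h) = -36*h^3 - 33*h^2 - 3*h + 6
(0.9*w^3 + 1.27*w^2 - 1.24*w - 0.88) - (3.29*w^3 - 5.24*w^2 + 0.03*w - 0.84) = -2.39*w^3 + 6.51*w^2 - 1.27*w - 0.04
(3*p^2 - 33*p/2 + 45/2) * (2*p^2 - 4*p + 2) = 6*p^4 - 45*p^3 + 117*p^2 - 123*p + 45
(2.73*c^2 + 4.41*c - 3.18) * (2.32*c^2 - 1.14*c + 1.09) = 6.3336*c^4 + 7.119*c^3 - 9.4293*c^2 + 8.4321*c - 3.4662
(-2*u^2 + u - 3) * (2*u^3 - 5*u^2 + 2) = -4*u^5 + 12*u^4 - 11*u^3 + 11*u^2 + 2*u - 6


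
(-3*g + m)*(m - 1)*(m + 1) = -3*g*m^2 + 3*g + m^3 - m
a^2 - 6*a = a*(a - 6)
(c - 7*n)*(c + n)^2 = c^3 - 5*c^2*n - 13*c*n^2 - 7*n^3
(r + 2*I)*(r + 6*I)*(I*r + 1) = I*r^3 - 7*r^2 - 4*I*r - 12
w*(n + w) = n*w + w^2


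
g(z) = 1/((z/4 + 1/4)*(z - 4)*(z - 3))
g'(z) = -1/((z/4 + 1/4)*(z - 4)*(z - 3)^2) - 1/((z/4 + 1/4)*(z - 4)^2*(z - 3)) - 1/(4*(z/4 + 1/4)^2*(z - 4)*(z - 3)) = 4*(-3*z^2 + 12*z - 5)/(z^6 - 12*z^5 + 46*z^4 - 36*z^3 - 119*z^2 + 120*z + 144)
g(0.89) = 0.32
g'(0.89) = 0.09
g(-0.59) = 0.59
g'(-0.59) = -1.15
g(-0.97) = 6.76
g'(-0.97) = -222.19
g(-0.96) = 5.09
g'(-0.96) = -124.97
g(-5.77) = -0.01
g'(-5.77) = -0.00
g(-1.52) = -0.31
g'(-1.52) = -0.72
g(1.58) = 0.45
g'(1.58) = 0.33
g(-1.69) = -0.22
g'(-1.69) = -0.40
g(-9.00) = 0.00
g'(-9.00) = 0.00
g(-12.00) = 0.00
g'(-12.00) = 0.00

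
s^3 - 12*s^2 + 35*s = s*(s - 7)*(s - 5)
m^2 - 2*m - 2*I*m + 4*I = (m - 2)*(m - 2*I)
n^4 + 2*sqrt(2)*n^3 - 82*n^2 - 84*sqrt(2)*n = n*(n - 6*sqrt(2))*(n + sqrt(2))*(n + 7*sqrt(2))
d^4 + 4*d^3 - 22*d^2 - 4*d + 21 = (d - 3)*(d - 1)*(d + 1)*(d + 7)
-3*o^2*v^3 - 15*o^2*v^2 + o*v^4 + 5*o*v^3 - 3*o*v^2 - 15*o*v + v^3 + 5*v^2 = v*(-3*o + v)*(v + 5)*(o*v + 1)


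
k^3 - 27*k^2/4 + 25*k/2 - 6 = (k - 4)*(k - 2)*(k - 3/4)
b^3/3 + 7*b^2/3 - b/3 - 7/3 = (b/3 + 1/3)*(b - 1)*(b + 7)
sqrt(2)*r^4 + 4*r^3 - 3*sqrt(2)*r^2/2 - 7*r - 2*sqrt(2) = (r - sqrt(2))*(r + sqrt(2)/2)*(r + 2*sqrt(2))*(sqrt(2)*r + 1)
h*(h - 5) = h^2 - 5*h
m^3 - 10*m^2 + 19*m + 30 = (m - 6)*(m - 5)*(m + 1)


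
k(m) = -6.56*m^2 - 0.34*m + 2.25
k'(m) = -13.12*m - 0.34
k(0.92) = -3.62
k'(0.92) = -12.41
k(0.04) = 2.23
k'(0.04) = -0.86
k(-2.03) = -24.09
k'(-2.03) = 26.29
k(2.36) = -35.09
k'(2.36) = -31.30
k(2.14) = -28.52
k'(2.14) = -28.42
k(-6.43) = -266.79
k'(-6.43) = 84.02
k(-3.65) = -83.90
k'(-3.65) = 47.55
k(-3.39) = -71.99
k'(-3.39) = 44.14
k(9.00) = -532.17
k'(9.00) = -118.42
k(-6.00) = -231.87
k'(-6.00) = 78.38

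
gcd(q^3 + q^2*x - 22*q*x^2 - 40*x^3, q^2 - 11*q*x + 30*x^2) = -q + 5*x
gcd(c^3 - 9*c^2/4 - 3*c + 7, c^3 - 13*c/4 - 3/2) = c - 2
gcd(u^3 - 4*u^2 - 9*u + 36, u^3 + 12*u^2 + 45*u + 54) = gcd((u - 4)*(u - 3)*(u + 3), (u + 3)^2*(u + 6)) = u + 3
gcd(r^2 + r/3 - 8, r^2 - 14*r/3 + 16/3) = r - 8/3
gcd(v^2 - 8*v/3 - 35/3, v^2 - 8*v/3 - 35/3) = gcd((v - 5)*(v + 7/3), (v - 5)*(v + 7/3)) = v^2 - 8*v/3 - 35/3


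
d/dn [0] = 0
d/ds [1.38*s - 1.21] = 1.38000000000000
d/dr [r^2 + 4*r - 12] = 2*r + 4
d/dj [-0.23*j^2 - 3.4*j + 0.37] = -0.46*j - 3.4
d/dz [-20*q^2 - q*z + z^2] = -q + 2*z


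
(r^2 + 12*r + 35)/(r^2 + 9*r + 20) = (r + 7)/(r + 4)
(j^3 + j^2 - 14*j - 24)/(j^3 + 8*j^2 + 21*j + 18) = (j - 4)/(j + 3)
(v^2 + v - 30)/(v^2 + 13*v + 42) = (v - 5)/(v + 7)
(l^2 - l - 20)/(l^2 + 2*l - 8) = (l - 5)/(l - 2)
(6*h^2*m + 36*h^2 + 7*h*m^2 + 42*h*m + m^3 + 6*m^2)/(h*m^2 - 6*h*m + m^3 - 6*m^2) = (6*h*m + 36*h + m^2 + 6*m)/(m*(m - 6))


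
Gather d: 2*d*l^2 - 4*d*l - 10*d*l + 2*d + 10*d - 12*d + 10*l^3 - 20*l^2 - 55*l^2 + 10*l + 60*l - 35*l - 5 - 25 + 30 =d*(2*l^2 - 14*l) + 10*l^3 - 75*l^2 + 35*l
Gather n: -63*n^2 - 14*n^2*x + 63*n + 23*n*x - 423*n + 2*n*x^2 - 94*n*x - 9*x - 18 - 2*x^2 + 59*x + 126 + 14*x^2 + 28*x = n^2*(-14*x - 63) + n*(2*x^2 - 71*x - 360) + 12*x^2 + 78*x + 108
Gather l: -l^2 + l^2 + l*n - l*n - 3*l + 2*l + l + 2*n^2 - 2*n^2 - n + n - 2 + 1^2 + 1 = 0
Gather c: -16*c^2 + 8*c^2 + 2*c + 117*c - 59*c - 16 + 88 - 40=-8*c^2 + 60*c + 32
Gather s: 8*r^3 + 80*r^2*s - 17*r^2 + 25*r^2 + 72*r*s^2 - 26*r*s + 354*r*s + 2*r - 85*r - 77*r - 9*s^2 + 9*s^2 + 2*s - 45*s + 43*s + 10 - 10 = 8*r^3 + 8*r^2 + 72*r*s^2 - 160*r + s*(80*r^2 + 328*r)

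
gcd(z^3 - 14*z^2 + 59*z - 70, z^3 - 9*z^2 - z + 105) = z^2 - 12*z + 35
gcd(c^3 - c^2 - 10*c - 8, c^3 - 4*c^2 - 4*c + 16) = c^2 - 2*c - 8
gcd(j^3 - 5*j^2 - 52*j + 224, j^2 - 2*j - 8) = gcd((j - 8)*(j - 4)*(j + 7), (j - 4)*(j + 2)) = j - 4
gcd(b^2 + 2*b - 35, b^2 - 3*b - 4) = 1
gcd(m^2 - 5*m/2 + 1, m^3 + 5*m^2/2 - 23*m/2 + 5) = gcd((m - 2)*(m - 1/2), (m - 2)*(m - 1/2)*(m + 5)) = m^2 - 5*m/2 + 1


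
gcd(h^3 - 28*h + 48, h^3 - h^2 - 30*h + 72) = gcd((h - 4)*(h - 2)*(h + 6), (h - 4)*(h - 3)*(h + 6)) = h^2 + 2*h - 24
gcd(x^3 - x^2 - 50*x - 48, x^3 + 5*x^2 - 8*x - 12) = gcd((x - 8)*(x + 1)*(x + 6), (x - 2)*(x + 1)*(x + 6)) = x^2 + 7*x + 6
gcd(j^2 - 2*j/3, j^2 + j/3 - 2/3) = j - 2/3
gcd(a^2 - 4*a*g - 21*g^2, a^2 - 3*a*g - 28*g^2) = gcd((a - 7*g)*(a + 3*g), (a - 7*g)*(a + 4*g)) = a - 7*g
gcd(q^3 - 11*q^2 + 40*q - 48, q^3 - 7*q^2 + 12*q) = q^2 - 7*q + 12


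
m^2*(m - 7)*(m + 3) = m^4 - 4*m^3 - 21*m^2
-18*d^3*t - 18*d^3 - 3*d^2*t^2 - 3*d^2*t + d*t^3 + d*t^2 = (-6*d + t)*(3*d + t)*(d*t + d)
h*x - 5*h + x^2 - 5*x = (h + x)*(x - 5)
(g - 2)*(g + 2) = g^2 - 4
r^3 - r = r*(r - 1)*(r + 1)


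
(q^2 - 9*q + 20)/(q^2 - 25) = (q - 4)/(q + 5)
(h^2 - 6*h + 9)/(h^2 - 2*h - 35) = (-h^2 + 6*h - 9)/(-h^2 + 2*h + 35)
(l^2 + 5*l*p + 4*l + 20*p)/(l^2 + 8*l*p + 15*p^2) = (l + 4)/(l + 3*p)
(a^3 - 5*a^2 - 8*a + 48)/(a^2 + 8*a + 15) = (a^2 - 8*a + 16)/(a + 5)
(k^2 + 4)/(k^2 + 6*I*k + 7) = (k^2 + 4)/(k^2 + 6*I*k + 7)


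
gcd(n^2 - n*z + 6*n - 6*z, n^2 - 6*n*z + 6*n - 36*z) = n + 6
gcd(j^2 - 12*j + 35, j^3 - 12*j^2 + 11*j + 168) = j - 7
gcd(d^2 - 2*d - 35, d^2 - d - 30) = d + 5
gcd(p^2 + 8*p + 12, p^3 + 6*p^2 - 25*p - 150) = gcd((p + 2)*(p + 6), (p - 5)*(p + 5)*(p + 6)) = p + 6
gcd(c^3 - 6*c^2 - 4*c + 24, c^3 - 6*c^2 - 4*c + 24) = c^3 - 6*c^2 - 4*c + 24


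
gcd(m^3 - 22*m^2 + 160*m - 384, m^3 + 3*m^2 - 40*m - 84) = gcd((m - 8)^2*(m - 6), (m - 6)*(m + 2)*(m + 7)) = m - 6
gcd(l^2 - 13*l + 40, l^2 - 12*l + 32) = l - 8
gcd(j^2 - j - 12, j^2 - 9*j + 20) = j - 4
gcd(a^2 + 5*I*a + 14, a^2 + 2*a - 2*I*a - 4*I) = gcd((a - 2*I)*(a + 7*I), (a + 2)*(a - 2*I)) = a - 2*I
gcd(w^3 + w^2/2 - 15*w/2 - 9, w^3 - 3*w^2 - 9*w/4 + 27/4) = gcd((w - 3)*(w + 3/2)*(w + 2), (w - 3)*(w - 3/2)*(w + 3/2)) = w^2 - 3*w/2 - 9/2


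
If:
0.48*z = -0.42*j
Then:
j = -1.14285714285714*z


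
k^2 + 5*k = k*(k + 5)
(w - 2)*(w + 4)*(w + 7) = w^3 + 9*w^2 + 6*w - 56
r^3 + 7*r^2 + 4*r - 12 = (r - 1)*(r + 2)*(r + 6)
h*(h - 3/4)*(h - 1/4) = h^3 - h^2 + 3*h/16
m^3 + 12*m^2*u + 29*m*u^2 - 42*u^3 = (m - u)*(m + 6*u)*(m + 7*u)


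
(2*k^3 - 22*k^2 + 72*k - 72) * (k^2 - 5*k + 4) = 2*k^5 - 32*k^4 + 190*k^3 - 520*k^2 + 648*k - 288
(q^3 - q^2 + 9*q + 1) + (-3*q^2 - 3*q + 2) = q^3 - 4*q^2 + 6*q + 3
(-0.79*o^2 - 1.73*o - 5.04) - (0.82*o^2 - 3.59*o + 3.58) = -1.61*o^2 + 1.86*o - 8.62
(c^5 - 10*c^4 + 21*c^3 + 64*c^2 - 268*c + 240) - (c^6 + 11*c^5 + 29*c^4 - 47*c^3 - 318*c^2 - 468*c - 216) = -c^6 - 10*c^5 - 39*c^4 + 68*c^3 + 382*c^2 + 200*c + 456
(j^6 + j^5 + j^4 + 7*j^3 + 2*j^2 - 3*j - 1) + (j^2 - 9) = j^6 + j^5 + j^4 + 7*j^3 + 3*j^2 - 3*j - 10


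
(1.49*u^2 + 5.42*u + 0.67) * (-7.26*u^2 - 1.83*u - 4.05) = -10.8174*u^4 - 42.0759*u^3 - 20.8173*u^2 - 23.1771*u - 2.7135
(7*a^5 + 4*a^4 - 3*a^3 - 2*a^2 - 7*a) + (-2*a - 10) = 7*a^5 + 4*a^4 - 3*a^3 - 2*a^2 - 9*a - 10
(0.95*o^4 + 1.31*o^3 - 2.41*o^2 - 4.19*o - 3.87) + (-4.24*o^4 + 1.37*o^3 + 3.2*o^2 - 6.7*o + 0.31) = -3.29*o^4 + 2.68*o^3 + 0.79*o^2 - 10.89*o - 3.56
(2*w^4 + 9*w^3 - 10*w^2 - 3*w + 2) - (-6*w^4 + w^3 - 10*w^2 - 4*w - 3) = 8*w^4 + 8*w^3 + w + 5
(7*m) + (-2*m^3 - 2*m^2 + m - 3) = -2*m^3 - 2*m^2 + 8*m - 3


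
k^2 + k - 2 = (k - 1)*(k + 2)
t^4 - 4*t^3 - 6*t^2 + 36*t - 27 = (t - 3)^2*(t - 1)*(t + 3)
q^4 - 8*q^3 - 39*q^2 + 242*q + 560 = (q - 8)*(q - 7)*(q + 2)*(q + 5)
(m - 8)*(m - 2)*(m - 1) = m^3 - 11*m^2 + 26*m - 16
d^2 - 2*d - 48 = (d - 8)*(d + 6)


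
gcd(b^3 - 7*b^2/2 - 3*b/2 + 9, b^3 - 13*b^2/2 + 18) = b^2 - b/2 - 3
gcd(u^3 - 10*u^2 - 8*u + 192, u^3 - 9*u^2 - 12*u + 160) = u^2 - 4*u - 32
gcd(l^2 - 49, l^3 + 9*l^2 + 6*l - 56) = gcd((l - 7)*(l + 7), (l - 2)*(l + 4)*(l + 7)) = l + 7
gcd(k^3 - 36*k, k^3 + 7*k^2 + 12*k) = k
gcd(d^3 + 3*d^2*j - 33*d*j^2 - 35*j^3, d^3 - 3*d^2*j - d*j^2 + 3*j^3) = d + j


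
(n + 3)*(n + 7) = n^2 + 10*n + 21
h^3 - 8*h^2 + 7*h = h*(h - 7)*(h - 1)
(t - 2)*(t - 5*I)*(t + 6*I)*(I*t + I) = I*t^4 - t^3 - I*t^3 + t^2 + 28*I*t^2 + 2*t - 30*I*t - 60*I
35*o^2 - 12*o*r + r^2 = (-7*o + r)*(-5*o + r)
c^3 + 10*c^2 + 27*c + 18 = (c + 1)*(c + 3)*(c + 6)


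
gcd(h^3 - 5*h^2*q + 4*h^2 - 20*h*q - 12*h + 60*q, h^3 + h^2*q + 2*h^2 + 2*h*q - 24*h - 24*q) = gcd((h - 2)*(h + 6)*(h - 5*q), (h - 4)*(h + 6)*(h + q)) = h + 6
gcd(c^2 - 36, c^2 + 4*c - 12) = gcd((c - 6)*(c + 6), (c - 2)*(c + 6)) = c + 6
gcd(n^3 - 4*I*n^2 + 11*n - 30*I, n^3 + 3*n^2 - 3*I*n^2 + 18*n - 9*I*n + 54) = n + 3*I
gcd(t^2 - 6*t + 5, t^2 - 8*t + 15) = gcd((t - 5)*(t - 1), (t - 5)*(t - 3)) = t - 5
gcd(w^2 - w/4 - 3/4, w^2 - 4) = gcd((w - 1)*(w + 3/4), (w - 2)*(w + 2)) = 1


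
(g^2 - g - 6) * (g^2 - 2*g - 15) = g^4 - 3*g^3 - 19*g^2 + 27*g + 90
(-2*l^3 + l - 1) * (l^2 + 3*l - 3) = -2*l^5 - 6*l^4 + 7*l^3 + 2*l^2 - 6*l + 3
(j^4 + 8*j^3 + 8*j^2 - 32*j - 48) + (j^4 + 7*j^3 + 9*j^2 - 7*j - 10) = 2*j^4 + 15*j^3 + 17*j^2 - 39*j - 58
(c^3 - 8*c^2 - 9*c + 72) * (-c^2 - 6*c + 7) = -c^5 + 2*c^4 + 64*c^3 - 74*c^2 - 495*c + 504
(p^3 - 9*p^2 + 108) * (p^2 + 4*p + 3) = p^5 - 5*p^4 - 33*p^3 + 81*p^2 + 432*p + 324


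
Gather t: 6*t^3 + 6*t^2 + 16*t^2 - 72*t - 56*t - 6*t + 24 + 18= 6*t^3 + 22*t^2 - 134*t + 42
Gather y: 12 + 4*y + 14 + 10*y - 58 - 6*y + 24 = 8*y - 8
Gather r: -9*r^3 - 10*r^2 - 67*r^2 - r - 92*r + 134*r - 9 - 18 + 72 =-9*r^3 - 77*r^2 + 41*r + 45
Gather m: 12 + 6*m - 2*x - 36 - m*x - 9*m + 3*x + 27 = m*(-x - 3) + x + 3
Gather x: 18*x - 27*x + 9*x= 0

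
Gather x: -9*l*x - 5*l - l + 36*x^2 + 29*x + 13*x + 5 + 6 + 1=-6*l + 36*x^2 + x*(42 - 9*l) + 12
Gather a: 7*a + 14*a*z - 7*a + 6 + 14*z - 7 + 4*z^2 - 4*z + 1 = 14*a*z + 4*z^2 + 10*z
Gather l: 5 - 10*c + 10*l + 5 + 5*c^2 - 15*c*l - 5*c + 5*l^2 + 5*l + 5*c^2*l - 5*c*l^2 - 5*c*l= 5*c^2 - 15*c + l^2*(5 - 5*c) + l*(5*c^2 - 20*c + 15) + 10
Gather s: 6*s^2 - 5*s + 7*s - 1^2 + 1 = 6*s^2 + 2*s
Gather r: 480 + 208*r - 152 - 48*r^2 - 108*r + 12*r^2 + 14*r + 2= -36*r^2 + 114*r + 330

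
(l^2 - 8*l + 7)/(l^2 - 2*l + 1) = (l - 7)/(l - 1)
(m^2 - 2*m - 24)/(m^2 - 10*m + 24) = (m + 4)/(m - 4)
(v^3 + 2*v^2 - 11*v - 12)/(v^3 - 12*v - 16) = (-v^3 - 2*v^2 + 11*v + 12)/(-v^3 + 12*v + 16)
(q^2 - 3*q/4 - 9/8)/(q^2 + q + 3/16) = 2*(2*q - 3)/(4*q + 1)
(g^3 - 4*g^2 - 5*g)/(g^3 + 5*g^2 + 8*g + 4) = g*(g - 5)/(g^2 + 4*g + 4)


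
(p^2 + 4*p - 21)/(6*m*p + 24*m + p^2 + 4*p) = (p^2 + 4*p - 21)/(6*m*p + 24*m + p^2 + 4*p)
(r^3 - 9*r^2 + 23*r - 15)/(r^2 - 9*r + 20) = (r^2 - 4*r + 3)/(r - 4)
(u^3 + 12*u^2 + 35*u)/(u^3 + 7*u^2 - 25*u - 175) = u/(u - 5)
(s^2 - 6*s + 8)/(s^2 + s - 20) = (s - 2)/(s + 5)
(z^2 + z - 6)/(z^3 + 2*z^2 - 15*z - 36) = (z - 2)/(z^2 - z - 12)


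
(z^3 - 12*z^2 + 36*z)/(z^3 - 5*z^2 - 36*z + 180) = z*(z - 6)/(z^2 + z - 30)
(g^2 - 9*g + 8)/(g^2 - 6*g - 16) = (g - 1)/(g + 2)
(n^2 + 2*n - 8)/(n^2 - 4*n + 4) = (n + 4)/(n - 2)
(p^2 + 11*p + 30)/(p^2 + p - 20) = (p + 6)/(p - 4)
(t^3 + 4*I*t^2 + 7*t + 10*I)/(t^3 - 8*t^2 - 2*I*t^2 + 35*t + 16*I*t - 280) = (t^2 - I*t + 2)/(t^2 - t*(8 + 7*I) + 56*I)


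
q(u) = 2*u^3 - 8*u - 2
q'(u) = 6*u^2 - 8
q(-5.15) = -233.98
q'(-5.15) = 151.14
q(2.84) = 21.09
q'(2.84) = 40.39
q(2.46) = 8.09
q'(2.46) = 28.31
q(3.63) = 64.62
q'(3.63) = 71.06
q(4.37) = 129.95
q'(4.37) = 106.58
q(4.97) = 203.77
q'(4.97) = 140.21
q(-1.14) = 4.16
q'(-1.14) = -0.20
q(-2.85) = -25.50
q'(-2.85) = 40.74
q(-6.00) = -386.00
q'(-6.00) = 208.00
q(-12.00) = -3362.00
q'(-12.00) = 856.00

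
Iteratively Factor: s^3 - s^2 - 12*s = (s - 4)*(s^2 + 3*s) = s*(s - 4)*(s + 3)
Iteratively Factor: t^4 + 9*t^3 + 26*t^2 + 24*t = (t + 4)*(t^3 + 5*t^2 + 6*t) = (t + 3)*(t + 4)*(t^2 + 2*t) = (t + 2)*(t + 3)*(t + 4)*(t)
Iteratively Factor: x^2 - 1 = (x + 1)*(x - 1)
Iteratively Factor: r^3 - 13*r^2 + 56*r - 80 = (r - 5)*(r^2 - 8*r + 16) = (r - 5)*(r - 4)*(r - 4)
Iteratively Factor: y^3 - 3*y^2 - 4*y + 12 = (y - 2)*(y^2 - y - 6) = (y - 3)*(y - 2)*(y + 2)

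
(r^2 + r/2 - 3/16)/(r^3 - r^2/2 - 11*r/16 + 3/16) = 1/(r - 1)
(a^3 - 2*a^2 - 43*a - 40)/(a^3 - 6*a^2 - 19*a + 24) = (a^2 + 6*a + 5)/(a^2 + 2*a - 3)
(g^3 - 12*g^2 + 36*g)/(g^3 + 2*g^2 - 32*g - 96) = g*(g - 6)/(g^2 + 8*g + 16)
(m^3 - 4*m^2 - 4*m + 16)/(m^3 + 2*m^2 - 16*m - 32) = (m - 2)/(m + 4)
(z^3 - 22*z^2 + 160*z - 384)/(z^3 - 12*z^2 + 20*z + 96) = (z - 8)/(z + 2)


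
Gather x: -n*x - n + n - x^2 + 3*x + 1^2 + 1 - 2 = -x^2 + x*(3 - n)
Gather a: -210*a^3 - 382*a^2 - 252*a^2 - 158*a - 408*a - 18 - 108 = -210*a^3 - 634*a^2 - 566*a - 126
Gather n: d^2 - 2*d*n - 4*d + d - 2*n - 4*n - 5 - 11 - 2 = d^2 - 3*d + n*(-2*d - 6) - 18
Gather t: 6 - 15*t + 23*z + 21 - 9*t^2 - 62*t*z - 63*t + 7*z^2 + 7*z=-9*t^2 + t*(-62*z - 78) + 7*z^2 + 30*z + 27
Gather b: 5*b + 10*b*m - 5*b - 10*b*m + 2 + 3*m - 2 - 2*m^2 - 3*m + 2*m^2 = 0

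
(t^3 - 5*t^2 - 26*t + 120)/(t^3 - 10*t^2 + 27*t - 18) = (t^2 + t - 20)/(t^2 - 4*t + 3)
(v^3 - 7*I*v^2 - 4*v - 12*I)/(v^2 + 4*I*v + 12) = (v^2 - 5*I*v + 6)/(v + 6*I)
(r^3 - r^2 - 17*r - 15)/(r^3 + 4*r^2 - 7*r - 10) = (r^2 - 2*r - 15)/(r^2 + 3*r - 10)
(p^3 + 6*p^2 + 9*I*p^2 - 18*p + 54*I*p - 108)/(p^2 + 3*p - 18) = (p^2 + 9*I*p - 18)/(p - 3)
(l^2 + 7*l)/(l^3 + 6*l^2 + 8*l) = (l + 7)/(l^2 + 6*l + 8)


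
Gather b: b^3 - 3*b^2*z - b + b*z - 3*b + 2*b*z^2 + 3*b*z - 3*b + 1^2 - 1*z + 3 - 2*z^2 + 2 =b^3 - 3*b^2*z + b*(2*z^2 + 4*z - 7) - 2*z^2 - z + 6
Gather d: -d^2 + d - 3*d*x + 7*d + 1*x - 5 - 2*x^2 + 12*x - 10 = -d^2 + d*(8 - 3*x) - 2*x^2 + 13*x - 15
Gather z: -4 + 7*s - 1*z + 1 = 7*s - z - 3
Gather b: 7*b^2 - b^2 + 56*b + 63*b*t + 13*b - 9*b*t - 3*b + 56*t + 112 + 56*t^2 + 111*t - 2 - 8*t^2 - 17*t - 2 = 6*b^2 + b*(54*t + 66) + 48*t^2 + 150*t + 108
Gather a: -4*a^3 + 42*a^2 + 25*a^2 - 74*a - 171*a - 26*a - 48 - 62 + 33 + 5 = -4*a^3 + 67*a^2 - 271*a - 72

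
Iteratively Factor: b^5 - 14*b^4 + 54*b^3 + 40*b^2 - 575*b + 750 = (b - 5)*(b^4 - 9*b^3 + 9*b^2 + 85*b - 150) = (b - 5)^2*(b^3 - 4*b^2 - 11*b + 30) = (b - 5)^2*(b - 2)*(b^2 - 2*b - 15) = (b - 5)^3*(b - 2)*(b + 3)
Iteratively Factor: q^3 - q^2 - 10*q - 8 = (q + 2)*(q^2 - 3*q - 4) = (q + 1)*(q + 2)*(q - 4)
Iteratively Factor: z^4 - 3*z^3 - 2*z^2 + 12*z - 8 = (z + 2)*(z^3 - 5*z^2 + 8*z - 4) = (z - 2)*(z + 2)*(z^2 - 3*z + 2) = (z - 2)^2*(z + 2)*(z - 1)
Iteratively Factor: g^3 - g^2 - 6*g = (g - 3)*(g^2 + 2*g) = (g - 3)*(g + 2)*(g)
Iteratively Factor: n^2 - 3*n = (n - 3)*(n)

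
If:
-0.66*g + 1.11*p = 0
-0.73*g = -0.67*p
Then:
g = 0.00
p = 0.00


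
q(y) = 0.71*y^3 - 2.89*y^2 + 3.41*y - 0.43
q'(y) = 2.13*y^2 - 5.78*y + 3.41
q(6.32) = 84.92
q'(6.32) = 51.96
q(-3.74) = -90.75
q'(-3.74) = 54.82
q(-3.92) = -100.97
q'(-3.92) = 58.80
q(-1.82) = -20.49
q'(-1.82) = 20.99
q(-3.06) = -58.27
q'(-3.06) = 41.04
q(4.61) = 23.43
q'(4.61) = 22.03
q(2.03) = 0.52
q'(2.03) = 0.45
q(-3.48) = -77.22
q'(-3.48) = 49.32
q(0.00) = -0.43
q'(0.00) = 3.41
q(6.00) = 69.35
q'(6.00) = 45.41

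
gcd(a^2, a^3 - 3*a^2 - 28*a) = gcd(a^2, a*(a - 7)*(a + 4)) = a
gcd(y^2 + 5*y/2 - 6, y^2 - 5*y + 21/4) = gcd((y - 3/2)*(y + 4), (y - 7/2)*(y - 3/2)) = y - 3/2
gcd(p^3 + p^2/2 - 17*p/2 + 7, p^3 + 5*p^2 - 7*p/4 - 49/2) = p^2 + 3*p/2 - 7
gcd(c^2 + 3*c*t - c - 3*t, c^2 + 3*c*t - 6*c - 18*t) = c + 3*t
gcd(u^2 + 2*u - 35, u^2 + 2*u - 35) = u^2 + 2*u - 35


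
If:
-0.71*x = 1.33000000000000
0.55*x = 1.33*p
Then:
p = -0.77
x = -1.87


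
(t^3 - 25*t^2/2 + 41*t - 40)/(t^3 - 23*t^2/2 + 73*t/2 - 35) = (t - 8)/(t - 7)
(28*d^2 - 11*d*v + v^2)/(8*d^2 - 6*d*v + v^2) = (-7*d + v)/(-2*d + v)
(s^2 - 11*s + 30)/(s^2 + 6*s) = (s^2 - 11*s + 30)/(s*(s + 6))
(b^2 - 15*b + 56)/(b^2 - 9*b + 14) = (b - 8)/(b - 2)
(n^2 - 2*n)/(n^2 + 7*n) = (n - 2)/(n + 7)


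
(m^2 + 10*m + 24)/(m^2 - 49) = (m^2 + 10*m + 24)/(m^2 - 49)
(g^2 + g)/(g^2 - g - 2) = g/(g - 2)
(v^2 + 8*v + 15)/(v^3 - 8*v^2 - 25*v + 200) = (v + 3)/(v^2 - 13*v + 40)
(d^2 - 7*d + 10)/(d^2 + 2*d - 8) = (d - 5)/(d + 4)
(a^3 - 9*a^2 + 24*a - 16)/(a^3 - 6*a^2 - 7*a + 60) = (a^2 - 5*a + 4)/(a^2 - 2*a - 15)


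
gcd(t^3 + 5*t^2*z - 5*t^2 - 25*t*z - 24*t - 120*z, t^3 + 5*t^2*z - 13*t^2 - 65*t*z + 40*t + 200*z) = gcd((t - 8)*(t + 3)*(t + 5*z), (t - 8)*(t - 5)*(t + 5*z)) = t^2 + 5*t*z - 8*t - 40*z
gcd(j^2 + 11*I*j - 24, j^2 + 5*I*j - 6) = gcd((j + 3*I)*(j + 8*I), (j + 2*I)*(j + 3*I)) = j + 3*I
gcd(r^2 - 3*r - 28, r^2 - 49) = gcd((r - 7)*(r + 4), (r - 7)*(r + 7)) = r - 7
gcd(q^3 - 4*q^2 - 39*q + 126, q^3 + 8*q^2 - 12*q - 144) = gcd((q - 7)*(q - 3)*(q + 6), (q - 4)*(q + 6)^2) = q + 6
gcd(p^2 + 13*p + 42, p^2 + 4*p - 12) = p + 6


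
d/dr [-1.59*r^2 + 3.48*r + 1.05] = 3.48 - 3.18*r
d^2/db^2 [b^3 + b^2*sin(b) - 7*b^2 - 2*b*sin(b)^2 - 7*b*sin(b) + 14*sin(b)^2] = -b^2*sin(b) + 7*b*sin(b) + 4*b*cos(b) - 4*b*cos(2*b) + 6*b + 2*sin(b) - 4*sin(2*b) - 14*cos(b) + 28*cos(2*b) - 14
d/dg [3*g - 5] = 3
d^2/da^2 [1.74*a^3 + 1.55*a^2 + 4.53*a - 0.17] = 10.44*a + 3.1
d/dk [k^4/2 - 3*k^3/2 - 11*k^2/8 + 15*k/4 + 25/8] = 2*k^3 - 9*k^2/2 - 11*k/4 + 15/4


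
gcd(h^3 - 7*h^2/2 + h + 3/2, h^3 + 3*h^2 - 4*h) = h - 1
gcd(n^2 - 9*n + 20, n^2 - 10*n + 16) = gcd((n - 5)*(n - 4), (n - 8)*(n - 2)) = 1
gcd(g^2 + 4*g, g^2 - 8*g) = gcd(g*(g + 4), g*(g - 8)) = g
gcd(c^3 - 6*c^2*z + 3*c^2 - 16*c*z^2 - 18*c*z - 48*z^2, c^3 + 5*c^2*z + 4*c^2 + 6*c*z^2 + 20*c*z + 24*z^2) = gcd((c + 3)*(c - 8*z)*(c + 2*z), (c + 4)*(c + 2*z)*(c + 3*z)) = c + 2*z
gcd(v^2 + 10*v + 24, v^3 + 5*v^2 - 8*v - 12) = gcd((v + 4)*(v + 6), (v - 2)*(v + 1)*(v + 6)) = v + 6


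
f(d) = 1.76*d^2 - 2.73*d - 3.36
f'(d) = 3.52*d - 2.73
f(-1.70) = 6.37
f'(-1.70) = -8.71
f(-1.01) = 1.19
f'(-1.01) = -6.29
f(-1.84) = 7.62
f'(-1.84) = -9.21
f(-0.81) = 0.01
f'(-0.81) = -5.58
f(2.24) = -0.64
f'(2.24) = 5.15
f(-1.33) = 3.38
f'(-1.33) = -7.41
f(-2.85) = 18.72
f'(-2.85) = -12.76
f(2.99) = 4.21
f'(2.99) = 7.79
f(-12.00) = 282.84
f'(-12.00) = -44.97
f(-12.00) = 282.84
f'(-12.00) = -44.97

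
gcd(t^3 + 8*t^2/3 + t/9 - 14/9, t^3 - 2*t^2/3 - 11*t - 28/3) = t^2 + 10*t/3 + 7/3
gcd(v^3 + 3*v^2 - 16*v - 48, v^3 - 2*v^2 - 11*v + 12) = v^2 - v - 12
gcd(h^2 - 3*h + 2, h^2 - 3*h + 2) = h^2 - 3*h + 2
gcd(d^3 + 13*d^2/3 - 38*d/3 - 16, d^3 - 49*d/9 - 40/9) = d^2 - 5*d/3 - 8/3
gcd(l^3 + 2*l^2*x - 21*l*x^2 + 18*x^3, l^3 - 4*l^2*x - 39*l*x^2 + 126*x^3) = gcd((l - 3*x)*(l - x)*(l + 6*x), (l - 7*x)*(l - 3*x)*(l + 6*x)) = -l^2 - 3*l*x + 18*x^2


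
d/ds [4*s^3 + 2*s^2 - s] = 12*s^2 + 4*s - 1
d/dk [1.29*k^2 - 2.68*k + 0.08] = 2.58*k - 2.68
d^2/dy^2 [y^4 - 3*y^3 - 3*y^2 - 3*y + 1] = 12*y^2 - 18*y - 6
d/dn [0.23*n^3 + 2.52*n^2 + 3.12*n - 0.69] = 0.69*n^2 + 5.04*n + 3.12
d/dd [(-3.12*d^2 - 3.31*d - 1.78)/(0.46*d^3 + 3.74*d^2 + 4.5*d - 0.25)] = (1.4352*d^4 + 3.0452*d^3 + 0.7958*d^2 + 14.8744*d + 8.8375)/(0.2116*d^6 + 3.4408*d^5 + 18.1276*d^4 + 33.43*d^3 + 18.38*d^2 - 2.25*d + 0.0625)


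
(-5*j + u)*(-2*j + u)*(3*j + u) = 30*j^3 - 11*j^2*u - 4*j*u^2 + u^3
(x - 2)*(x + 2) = x^2 - 4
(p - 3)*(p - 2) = p^2 - 5*p + 6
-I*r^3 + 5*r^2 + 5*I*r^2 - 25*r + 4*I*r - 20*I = (r - 5)*(r + 4*I)*(-I*r + 1)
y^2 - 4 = (y - 2)*(y + 2)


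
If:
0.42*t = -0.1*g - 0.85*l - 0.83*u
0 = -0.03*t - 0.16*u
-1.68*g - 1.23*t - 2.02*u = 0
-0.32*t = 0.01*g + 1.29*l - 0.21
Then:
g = 11.32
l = 5.62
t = -22.35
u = 4.19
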